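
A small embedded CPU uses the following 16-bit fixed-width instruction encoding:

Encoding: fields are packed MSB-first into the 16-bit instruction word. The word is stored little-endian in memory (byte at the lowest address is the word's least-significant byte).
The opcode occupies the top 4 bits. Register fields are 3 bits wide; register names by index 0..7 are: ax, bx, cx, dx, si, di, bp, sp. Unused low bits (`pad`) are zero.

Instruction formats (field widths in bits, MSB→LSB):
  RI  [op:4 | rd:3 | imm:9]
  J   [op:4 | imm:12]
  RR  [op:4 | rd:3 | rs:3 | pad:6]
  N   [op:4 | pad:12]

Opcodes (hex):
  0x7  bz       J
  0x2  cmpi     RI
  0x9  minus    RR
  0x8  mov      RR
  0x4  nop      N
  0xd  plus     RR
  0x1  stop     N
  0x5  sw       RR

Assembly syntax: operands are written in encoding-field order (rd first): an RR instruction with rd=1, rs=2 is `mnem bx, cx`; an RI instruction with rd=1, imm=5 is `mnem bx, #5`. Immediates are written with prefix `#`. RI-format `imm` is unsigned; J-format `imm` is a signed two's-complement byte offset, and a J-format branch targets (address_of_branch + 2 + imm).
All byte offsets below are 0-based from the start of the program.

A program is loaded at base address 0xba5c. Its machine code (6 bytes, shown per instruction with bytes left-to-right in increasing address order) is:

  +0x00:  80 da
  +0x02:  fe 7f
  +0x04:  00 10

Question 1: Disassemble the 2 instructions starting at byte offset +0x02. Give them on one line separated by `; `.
bz #-2; stop

[02] fe 7f → 0x7ffe
  opcode bits[15:12]=0x7: bz/J
  [11:0] imm=4094 (s12→-2) = #-2
[04] 00 10 → 0x1000
  opcode bits[15:12]=0x1: stop/N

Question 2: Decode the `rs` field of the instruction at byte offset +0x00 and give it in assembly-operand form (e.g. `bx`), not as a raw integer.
off 0x00: read 80 da as little → 0xda80
  op=0xda80>>12=0xd ⇒ plus (RR)
  [11:9] rd=5 = di
  [8:6] rs=2 = cx

cx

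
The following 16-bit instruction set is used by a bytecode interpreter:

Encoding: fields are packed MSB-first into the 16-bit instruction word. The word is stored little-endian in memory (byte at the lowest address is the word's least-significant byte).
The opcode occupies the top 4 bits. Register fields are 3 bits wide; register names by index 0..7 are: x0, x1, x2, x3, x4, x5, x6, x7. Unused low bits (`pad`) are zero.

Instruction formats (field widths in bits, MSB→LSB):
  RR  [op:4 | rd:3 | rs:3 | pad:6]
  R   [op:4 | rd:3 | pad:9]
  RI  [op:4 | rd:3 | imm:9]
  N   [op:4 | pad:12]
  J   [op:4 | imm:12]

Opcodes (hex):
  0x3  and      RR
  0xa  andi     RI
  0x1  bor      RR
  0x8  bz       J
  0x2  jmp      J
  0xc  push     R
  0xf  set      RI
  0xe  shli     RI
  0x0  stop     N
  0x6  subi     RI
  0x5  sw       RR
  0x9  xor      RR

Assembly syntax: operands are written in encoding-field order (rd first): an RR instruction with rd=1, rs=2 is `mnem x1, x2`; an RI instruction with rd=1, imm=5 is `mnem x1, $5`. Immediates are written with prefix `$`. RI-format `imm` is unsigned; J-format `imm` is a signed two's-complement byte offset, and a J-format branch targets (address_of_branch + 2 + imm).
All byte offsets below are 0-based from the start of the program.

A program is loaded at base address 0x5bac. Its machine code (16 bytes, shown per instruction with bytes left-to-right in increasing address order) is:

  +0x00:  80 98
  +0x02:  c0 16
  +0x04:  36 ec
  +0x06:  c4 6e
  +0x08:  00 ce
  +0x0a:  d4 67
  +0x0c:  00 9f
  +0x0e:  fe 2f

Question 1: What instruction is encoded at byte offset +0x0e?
jmp $-2

off 0x0e: read fe 2f as little → 0x2ffe
  op=0x2ffe>>12=0x2 ⇒ jmp (J)
  [11:0] imm=4094 (s12→-2) = $-2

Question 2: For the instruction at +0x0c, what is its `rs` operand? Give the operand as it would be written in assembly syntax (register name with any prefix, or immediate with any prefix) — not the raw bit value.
off 0x0c: read 00 9f as little → 0x9f00
  opcode bits[15:12]=0x9: xor/RR
  rd: (w>>9)&0x7=0x7 → x7
  rs: (w>>6)&0x7=0x4 → x4

x4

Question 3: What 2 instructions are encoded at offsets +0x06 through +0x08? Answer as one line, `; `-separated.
[06] c4 6e → 0x6ec4
  top 4b → 0x6 → subi [RI]
  rd@[11:9]=0x7 ⇒ x7
  imm@[8:0]=0xc4 ⇒ $196
[08] 00 ce → 0xce00
  top 4b → 0xc → push [R]
  rd@[11:9]=0x7 ⇒ x7

subi x7, $196; push x7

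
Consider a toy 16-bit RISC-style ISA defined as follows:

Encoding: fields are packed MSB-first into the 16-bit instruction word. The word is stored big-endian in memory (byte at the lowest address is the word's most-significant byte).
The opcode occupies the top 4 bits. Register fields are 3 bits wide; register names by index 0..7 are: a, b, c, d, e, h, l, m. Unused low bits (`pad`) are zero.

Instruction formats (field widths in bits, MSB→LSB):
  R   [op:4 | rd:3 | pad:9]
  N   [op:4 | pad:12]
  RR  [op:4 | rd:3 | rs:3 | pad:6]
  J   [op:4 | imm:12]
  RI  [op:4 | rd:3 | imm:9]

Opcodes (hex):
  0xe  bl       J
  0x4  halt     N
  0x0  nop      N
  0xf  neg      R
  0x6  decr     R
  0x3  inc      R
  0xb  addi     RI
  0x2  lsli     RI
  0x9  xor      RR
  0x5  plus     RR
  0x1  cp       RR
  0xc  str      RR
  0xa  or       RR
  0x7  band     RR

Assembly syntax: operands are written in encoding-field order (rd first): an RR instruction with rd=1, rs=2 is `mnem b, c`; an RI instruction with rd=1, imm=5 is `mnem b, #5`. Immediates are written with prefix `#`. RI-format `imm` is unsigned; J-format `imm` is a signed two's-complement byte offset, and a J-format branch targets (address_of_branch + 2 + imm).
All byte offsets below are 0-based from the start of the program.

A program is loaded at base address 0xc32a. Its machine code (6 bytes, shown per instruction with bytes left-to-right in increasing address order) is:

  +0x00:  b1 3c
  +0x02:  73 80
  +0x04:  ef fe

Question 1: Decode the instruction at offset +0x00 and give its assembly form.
addi a, #316

[00] b1 3c → 0xb13c
  top 4b → 0xb → addi [RI]
  rd: (w>>9)&0x7=0x0 → a
  imm: (w>>0)&0x1ff=0x13c → #316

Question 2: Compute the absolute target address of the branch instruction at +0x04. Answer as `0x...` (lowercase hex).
+0x04: ef fe ⇒ word 0xeffe (big)
  top 4b → 0xe → bl [J]
  imm: (w>>0)&0xfff=0xffe (s12→-2) → #-2
  target = base 0xc32a + off 0x04 + 2 + imm -2 = 0xc32e

0xc32e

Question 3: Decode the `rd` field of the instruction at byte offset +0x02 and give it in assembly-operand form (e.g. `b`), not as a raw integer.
b

[02] 73 80 → 0x7380
  opcode bits[15:12]=0x7: band/RR
  rd: (w>>9)&0x7=0x1 → b
  rs: (w>>6)&0x7=0x6 → l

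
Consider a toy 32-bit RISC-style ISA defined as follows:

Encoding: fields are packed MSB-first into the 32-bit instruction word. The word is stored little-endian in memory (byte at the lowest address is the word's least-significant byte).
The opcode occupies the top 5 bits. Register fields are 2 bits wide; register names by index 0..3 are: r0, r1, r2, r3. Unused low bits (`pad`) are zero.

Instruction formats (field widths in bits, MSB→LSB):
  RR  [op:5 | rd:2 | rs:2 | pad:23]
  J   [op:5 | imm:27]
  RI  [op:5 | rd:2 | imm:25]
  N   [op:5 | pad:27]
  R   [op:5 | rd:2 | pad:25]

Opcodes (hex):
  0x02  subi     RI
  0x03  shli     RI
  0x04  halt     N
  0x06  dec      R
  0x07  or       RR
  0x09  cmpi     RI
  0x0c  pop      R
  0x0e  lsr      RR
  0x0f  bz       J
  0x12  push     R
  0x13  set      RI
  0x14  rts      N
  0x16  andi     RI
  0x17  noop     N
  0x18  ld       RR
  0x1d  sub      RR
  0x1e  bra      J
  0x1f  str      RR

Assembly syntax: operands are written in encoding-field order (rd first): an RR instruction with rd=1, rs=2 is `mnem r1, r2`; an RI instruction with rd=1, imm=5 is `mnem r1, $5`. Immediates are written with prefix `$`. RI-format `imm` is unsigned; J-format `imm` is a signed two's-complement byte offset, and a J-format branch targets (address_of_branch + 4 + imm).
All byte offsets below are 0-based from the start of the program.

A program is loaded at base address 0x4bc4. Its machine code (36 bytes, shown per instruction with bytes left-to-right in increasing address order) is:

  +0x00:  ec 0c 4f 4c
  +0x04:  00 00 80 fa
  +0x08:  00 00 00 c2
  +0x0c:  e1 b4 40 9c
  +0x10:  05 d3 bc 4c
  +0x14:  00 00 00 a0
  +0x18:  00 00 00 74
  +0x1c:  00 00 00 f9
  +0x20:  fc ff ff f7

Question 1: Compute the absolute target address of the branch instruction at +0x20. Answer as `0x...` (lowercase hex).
+0x20: fc ff ff f7 ⇒ word 0xf7fffffc (little)
  op=0xf7fffffc>>27=0x1e ⇒ bra (J)
  [26:0] imm=134217724 (s27→-4) = $-4
  target = base 0x4bc4 + off 0x20 + 4 + imm -4 = 0x4be4

0x4be4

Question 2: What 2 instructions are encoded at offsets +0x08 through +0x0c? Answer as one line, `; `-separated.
ld r1, r0; set r2, $4240609

off 0x08: read 00 00 00 c2 as little → 0xc2000000
  op=0xc2000000>>27=0x18 ⇒ ld (RR)
  [26:25] rd=1 = r1
  [24:23] rs=0 = r0
off 0x0c: read e1 b4 40 9c as little → 0x9c40b4e1
  op=0x9c40b4e1>>27=0x13 ⇒ set (RI)
  [26:25] rd=2 = r2
  [24:0] imm=4240609 = $4240609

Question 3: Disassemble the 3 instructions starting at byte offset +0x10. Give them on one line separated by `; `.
cmpi r2, $12374789; rts; lsr r2, r0

off 0x10: read 05 d3 bc 4c as little → 0x4cbcd305
  opcode bits[31:27]=0x9: cmpi/RI
  rd@[26:25]=0x2 ⇒ r2
  imm@[24:0]=0xbcd305 ⇒ $12374789
off 0x14: read 00 00 00 a0 as little → 0xa0000000
  opcode bits[31:27]=0x14: rts/N
off 0x18: read 00 00 00 74 as little → 0x74000000
  opcode bits[31:27]=0xe: lsr/RR
  rd@[26:25]=0x2 ⇒ r2
  rs@[24:23]=0x0 ⇒ r0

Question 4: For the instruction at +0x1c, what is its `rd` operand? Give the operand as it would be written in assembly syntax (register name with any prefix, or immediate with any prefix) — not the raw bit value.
+0x1c: 00 00 00 f9 ⇒ word 0xf9000000 (little)
  opcode bits[31:27]=0x1f: str/RR
  rd: (w>>25)&0x3=0x0 → r0
  rs: (w>>23)&0x3=0x2 → r2

r0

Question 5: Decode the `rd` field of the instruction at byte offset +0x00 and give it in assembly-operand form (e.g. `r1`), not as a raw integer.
[00] ec 0c 4f 4c → 0x4c4f0cec
  top 5b → 0x9 → cmpi [RI]
  [26:25] rd=2 = r2
  [24:0] imm=5180652 = $5180652

r2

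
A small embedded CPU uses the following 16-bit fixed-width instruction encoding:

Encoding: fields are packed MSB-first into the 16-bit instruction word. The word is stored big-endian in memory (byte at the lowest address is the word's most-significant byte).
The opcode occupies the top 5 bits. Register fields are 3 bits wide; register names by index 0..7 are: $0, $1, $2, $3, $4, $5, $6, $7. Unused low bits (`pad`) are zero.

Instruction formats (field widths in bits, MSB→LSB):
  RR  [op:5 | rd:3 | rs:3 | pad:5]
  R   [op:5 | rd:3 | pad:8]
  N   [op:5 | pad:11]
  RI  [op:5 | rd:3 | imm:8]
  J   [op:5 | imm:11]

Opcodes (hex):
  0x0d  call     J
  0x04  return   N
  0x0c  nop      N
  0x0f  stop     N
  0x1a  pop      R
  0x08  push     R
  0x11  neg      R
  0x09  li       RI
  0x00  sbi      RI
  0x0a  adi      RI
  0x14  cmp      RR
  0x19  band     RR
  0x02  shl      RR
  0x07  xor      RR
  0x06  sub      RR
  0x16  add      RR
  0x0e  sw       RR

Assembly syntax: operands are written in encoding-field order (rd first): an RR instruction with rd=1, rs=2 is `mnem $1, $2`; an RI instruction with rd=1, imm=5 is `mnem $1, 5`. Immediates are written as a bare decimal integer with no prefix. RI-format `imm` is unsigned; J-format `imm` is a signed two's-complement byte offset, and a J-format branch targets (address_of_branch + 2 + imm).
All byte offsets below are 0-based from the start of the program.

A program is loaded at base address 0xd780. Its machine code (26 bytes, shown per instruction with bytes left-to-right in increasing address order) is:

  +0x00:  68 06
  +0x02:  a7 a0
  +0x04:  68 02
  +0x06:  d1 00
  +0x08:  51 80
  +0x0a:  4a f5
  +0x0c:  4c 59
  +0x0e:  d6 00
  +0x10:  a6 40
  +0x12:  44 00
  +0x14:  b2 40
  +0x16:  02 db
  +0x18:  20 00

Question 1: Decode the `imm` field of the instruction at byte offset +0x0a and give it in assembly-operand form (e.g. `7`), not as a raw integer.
@+0a  big-endian(4a f5) = 0x4af5
  op=0x4af5>>11=0x9 ⇒ li (RI)
  rd@[10:8]=0x2 ⇒ $2
  imm@[7:0]=0xf5 ⇒ 245

245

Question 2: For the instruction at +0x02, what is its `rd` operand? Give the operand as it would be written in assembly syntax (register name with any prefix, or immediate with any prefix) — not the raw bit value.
$7

@+02  big-endian(a7 a0) = 0xa7a0
  top 5b → 0x14 → cmp [RR]
  rd: (w>>8)&0x7=0x7 → $7
  rs: (w>>5)&0x7=0x5 → $5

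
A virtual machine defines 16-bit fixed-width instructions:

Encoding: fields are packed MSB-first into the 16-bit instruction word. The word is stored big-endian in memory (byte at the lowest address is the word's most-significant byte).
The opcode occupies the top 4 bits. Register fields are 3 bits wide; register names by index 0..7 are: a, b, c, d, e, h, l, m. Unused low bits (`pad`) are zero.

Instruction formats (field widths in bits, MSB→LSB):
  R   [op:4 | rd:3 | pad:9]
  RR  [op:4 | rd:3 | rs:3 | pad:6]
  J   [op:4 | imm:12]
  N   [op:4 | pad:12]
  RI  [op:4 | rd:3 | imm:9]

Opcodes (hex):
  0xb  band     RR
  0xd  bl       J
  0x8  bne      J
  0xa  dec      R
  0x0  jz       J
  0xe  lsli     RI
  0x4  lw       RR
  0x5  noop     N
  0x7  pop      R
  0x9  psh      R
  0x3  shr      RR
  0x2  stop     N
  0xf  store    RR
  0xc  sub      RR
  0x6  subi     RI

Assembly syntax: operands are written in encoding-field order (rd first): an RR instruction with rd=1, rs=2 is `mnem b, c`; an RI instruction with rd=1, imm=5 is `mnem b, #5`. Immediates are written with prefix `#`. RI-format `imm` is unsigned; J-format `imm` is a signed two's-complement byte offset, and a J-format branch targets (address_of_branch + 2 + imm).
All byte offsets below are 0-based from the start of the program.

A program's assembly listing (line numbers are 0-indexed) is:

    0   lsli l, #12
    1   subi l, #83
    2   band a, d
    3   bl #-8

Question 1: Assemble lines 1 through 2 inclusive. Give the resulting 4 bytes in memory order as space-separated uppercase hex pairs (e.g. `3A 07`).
L1: subi op=0x6:4|rd=6:3|imm=83:9 ⇒ 0x6c53 ⇒ big 6c 53
L2: band op=0xb:4|rd=0:3|rs=3:3|pad=0:6 ⇒ 0xb0c0 ⇒ big b0 c0

6C 53 B0 C0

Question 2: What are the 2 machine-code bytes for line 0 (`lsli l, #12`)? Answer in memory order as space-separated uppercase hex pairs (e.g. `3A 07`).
EC 0C

L0: lsli op=0xe:4|rd=6:3|imm=12:9 ⇒ 0xec0c ⇒ big ec 0c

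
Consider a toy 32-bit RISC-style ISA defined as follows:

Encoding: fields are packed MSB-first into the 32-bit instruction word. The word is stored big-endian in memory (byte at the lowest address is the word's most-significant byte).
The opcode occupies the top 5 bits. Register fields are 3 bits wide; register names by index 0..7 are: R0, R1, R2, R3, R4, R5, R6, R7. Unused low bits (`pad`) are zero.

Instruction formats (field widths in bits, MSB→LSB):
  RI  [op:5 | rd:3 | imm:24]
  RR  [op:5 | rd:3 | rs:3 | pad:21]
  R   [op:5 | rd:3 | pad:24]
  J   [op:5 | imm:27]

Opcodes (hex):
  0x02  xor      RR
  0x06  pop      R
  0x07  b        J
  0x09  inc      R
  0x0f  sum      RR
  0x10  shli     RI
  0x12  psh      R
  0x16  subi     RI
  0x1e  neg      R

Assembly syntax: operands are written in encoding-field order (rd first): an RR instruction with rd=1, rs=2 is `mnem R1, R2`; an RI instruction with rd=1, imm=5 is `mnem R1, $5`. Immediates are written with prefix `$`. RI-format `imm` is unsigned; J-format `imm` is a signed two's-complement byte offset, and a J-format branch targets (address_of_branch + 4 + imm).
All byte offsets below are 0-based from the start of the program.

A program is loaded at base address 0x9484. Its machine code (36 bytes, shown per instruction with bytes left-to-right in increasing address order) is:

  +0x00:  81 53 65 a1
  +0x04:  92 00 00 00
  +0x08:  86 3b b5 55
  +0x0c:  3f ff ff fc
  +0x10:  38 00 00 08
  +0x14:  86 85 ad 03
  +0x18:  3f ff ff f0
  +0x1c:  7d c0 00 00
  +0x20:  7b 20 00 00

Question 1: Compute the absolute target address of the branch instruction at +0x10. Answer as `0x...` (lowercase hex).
+0x10: 38 00 00 08 ⇒ word 0x38000008 (big)
  op=0x38000008>>27=0x7 ⇒ b (J)
  [26:0] imm=8 = $8
  target = base 0x9484 + off 0x10 + 4 + imm 8 = 0x94a0

0x94a0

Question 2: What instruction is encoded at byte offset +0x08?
shli R6, $3913045

off 0x08: read 86 3b b5 55 as big → 0x863bb555
  top 5b → 0x10 → shli [RI]
  [26:24] rd=6 = R6
  [23:0] imm=3913045 = $3913045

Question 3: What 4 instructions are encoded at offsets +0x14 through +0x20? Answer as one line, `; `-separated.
shli R6, $8760579; b $-16; sum R5, R6; sum R3, R1

[14] 86 85 ad 03 → 0x8685ad03
  top 5b → 0x10 → shli [RI]
  rd: (w>>24)&0x7=0x6 → R6
  imm: (w>>0)&0xffffff=0x85ad03 → $8760579
[18] 3f ff ff f0 → 0x3ffffff0
  top 5b → 0x7 → b [J]
  imm: (w>>0)&0x7ffffff=0x7fffff0 (s27→-16) → $-16
[1c] 7d c0 00 00 → 0x7dc00000
  top 5b → 0xf → sum [RR]
  rd: (w>>24)&0x7=0x5 → R5
  rs: (w>>21)&0x7=0x6 → R6
[20] 7b 20 00 00 → 0x7b200000
  top 5b → 0xf → sum [RR]
  rd: (w>>24)&0x7=0x3 → R3
  rs: (w>>21)&0x7=0x1 → R1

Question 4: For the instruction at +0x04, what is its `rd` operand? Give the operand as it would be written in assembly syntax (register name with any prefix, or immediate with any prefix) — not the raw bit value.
R2

off 0x04: read 92 00 00 00 as big → 0x92000000
  top 5b → 0x12 → psh [R]
  [26:24] rd=2 = R2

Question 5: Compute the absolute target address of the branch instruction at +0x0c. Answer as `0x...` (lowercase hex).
[0c] 3f ff ff fc → 0x3ffffffc
  top 5b → 0x7 → b [J]
  imm@[26:0]=0x7fffffc (s27→-4) ⇒ $-4
  target = base 0x9484 + off 0x0c + 4 + imm -4 = 0x9490

0x9490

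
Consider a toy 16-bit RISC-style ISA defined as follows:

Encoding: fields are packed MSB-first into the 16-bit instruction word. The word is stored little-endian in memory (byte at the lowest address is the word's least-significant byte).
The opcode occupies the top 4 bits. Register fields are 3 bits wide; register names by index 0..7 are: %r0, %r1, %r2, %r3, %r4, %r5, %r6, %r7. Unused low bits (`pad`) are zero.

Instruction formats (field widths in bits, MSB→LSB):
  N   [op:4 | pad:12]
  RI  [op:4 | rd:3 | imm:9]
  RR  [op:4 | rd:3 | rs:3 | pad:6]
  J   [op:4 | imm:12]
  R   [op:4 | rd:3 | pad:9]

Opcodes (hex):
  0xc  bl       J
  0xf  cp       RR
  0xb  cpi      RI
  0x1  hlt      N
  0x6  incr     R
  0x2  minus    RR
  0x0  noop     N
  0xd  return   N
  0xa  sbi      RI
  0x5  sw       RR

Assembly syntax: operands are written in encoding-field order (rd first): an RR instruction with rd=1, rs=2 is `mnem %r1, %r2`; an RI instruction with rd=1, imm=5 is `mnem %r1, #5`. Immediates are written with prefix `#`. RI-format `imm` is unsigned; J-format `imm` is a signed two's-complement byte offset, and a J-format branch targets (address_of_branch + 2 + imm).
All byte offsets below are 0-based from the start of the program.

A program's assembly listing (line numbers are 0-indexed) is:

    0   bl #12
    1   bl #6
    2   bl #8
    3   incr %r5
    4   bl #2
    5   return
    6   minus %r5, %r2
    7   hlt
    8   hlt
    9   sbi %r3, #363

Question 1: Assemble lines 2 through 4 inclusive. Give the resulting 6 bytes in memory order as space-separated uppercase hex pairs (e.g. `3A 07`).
08 C0 00 6A 02 C0

line 2 (bl): pack op=0xc:4|imm=8:12 = 0xc008; little→ 08 c0
line 3 (incr): pack op=0x6:4|rd=5:3|pad=0:9 = 0x6a00; little→ 00 6a
line 4 (bl): pack op=0xc:4|imm=2:12 = 0xc002; little→ 02 c0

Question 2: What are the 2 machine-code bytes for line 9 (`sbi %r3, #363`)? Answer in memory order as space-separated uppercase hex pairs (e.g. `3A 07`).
9. sbi fields op=0xa:4|rd=3:3|imm=363:9 → word a76bh → 6b a7

6B A7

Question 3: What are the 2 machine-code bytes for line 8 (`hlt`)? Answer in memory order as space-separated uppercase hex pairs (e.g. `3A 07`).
00 10

8. hlt fields op=0x1:4|pad=0:12 → word 1000h → 00 10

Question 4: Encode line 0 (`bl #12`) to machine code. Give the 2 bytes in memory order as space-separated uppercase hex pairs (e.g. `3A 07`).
line 0 (bl): pack op=0xc:4|imm=12:12 = 0xc00c; little→ 0c c0

0C C0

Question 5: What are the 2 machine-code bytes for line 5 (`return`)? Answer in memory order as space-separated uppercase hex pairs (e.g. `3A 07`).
line 5 (return): pack op=0xd:4|pad=0:12 = 0xd000; little→ 00 d0

00 D0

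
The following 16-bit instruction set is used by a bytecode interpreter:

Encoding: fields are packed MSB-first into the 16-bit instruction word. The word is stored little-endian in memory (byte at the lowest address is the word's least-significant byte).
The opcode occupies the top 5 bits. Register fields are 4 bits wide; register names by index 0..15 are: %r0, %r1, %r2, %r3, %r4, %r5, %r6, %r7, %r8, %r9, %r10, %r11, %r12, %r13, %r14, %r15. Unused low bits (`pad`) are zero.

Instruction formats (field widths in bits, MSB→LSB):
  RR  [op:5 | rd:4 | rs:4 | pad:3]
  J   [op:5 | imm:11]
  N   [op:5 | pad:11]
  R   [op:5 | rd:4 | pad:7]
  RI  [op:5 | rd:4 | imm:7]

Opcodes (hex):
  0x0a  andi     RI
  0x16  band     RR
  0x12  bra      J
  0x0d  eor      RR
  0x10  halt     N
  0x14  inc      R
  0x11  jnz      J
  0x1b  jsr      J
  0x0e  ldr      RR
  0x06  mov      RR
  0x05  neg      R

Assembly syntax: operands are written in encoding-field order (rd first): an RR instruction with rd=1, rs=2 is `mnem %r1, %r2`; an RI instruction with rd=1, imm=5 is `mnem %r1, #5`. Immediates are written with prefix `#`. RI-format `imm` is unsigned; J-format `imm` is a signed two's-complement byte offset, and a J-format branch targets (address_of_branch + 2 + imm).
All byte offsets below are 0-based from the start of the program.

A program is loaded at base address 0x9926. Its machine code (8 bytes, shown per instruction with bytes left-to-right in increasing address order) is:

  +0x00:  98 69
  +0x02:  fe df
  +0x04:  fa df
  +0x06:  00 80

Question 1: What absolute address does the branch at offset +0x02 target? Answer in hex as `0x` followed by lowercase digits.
0x9928

off 0x02: read fe df as little → 0xdffe
  op=0xdffe>>11=0x1b ⇒ jsr (J)
  imm: (w>>0)&0x7ff=0x7fe (s11→-2) → #-2
  target = base 0x9926 + off 0x02 + 2 + imm -2 = 0x9928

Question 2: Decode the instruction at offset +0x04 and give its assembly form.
[04] fa df → 0xdffa
  opcode bits[15:11]=0x1b: jsr/J
  imm@[10:0]=0x7fa (s11→-6) ⇒ #-6

jsr #-6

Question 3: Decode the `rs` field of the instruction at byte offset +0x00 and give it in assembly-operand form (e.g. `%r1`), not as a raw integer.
+0x00: 98 69 ⇒ word 0x6998 (little)
  opcode bits[15:11]=0xd: eor/RR
  rd: (w>>7)&0xf=0x3 → %r3
  rs: (w>>3)&0xf=0x3 → %r3

%r3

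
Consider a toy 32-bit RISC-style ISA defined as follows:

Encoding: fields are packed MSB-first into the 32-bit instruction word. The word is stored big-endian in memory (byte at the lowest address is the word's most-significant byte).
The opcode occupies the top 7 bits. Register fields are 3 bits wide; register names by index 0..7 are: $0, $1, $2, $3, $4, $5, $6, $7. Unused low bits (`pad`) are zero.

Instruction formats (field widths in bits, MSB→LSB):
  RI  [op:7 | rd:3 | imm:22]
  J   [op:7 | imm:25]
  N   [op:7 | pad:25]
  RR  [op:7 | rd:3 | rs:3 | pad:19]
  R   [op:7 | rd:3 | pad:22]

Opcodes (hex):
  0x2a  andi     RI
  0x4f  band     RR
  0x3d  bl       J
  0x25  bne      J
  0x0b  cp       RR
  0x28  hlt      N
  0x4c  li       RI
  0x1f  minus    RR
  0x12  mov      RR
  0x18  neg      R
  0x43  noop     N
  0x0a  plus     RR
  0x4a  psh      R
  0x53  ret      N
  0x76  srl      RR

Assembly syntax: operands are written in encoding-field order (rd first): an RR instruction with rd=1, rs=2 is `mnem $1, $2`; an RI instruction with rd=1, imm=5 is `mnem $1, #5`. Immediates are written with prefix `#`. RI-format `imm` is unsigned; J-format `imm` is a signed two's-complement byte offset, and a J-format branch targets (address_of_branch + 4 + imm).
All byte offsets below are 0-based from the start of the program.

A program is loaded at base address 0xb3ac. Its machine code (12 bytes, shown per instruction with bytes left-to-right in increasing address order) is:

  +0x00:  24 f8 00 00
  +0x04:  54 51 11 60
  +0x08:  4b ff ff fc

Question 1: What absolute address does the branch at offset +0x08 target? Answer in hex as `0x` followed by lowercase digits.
[08] 4b ff ff fc → 0x4bfffffc
  op=0x4bfffffc>>25=0x25 ⇒ bne (J)
  imm@[24:0]=0x1fffffc (s25→-4) ⇒ #-4
  target = base 0xb3ac + off 0x08 + 4 + imm -4 = 0xb3b4

0xb3b4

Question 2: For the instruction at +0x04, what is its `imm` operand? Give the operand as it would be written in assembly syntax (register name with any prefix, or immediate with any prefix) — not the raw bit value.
#1118560

off 0x04: read 54 51 11 60 as big → 0x54511160
  top 7b → 0x2a → andi [RI]
  [24:22] rd=1 = $1
  [21:0] imm=1118560 = #1118560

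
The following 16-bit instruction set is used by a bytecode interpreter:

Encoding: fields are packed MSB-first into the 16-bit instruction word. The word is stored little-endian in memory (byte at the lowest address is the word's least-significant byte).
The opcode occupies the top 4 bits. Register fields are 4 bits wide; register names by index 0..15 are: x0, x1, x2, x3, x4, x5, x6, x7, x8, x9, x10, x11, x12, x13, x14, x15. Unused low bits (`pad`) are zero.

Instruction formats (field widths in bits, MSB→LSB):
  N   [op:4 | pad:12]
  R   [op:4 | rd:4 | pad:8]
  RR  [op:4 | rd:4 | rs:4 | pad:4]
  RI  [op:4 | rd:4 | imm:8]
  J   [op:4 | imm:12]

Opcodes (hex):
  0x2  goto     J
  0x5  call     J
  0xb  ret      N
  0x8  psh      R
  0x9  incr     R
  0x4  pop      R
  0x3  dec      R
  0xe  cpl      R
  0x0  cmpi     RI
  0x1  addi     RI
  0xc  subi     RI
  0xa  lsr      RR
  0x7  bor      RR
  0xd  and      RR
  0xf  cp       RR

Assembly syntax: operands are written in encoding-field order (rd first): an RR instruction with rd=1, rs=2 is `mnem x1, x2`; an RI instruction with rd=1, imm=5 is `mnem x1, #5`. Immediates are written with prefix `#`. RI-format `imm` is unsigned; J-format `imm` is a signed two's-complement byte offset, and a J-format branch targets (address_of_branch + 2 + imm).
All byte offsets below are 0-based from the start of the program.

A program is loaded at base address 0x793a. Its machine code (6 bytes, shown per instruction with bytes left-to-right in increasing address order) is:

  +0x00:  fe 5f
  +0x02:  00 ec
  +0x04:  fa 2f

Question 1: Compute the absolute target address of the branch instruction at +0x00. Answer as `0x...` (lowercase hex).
@+00  little-endian(fe 5f) = 0x5ffe
  top 4b → 0x5 → call [J]
  [11:0] imm=4094 (s12→-2) = #-2
  target = base 0x793a + off 0x00 + 2 + imm -2 = 0x793a

0x793a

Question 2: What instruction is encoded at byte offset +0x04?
goto #-6

+0x04: fa 2f ⇒ word 0x2ffa (little)
  op=0x2ffa>>12=0x2 ⇒ goto (J)
  [11:0] imm=4090 (s12→-6) = #-6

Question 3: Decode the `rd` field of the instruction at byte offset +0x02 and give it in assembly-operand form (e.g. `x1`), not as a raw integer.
+0x02: 00 ec ⇒ word 0xec00 (little)
  opcode bits[15:12]=0xe: cpl/R
  [11:8] rd=12 = x12

x12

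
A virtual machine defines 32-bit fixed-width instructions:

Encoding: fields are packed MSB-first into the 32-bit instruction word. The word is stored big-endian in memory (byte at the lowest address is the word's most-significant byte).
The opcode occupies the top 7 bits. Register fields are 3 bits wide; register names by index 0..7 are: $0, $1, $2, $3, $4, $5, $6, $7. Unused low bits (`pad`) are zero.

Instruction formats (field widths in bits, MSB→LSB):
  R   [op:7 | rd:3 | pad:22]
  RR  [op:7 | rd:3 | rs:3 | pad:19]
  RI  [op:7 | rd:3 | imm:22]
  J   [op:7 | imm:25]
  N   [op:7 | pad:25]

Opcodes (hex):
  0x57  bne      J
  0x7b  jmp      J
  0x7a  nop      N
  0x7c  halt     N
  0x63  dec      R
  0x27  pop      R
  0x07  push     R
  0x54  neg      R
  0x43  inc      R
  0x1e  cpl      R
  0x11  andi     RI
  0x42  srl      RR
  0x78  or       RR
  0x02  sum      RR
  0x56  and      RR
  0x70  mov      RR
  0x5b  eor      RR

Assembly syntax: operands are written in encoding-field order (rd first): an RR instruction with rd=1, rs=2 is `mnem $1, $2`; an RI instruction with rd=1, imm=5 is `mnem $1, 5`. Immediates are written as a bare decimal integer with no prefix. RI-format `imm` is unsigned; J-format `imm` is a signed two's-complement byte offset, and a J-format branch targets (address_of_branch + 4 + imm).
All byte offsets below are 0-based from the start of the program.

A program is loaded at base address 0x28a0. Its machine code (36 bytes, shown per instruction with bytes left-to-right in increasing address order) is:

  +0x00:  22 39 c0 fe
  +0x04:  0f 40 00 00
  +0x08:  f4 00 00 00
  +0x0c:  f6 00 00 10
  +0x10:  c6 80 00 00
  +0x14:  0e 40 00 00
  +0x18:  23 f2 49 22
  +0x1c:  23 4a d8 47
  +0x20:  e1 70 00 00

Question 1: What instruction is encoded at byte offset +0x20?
mov $5, $6

@+20  big-endian(e1 70 00 00) = 0xe1700000
  opcode bits[31:25]=0x70: mov/RR
  rd: (w>>22)&0x7=0x5 → $5
  rs: (w>>19)&0x7=0x6 → $6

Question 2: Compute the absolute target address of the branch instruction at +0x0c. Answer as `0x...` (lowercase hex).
0x28c0

off 0x0c: read f6 00 00 10 as big → 0xf6000010
  opcode bits[31:25]=0x7b: jmp/J
  [24:0] imm=16 = 16
  target = base 0x28a0 + off 0x0c + 4 + imm 16 = 0x28c0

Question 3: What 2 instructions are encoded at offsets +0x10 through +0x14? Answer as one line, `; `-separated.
[10] c6 80 00 00 → 0xc6800000
  top 7b → 0x63 → dec [R]
  rd: (w>>22)&0x7=0x2 → $2
[14] 0e 40 00 00 → 0x0e400000
  top 7b → 0x7 → push [R]
  rd: (w>>22)&0x7=0x1 → $1

dec $2; push $1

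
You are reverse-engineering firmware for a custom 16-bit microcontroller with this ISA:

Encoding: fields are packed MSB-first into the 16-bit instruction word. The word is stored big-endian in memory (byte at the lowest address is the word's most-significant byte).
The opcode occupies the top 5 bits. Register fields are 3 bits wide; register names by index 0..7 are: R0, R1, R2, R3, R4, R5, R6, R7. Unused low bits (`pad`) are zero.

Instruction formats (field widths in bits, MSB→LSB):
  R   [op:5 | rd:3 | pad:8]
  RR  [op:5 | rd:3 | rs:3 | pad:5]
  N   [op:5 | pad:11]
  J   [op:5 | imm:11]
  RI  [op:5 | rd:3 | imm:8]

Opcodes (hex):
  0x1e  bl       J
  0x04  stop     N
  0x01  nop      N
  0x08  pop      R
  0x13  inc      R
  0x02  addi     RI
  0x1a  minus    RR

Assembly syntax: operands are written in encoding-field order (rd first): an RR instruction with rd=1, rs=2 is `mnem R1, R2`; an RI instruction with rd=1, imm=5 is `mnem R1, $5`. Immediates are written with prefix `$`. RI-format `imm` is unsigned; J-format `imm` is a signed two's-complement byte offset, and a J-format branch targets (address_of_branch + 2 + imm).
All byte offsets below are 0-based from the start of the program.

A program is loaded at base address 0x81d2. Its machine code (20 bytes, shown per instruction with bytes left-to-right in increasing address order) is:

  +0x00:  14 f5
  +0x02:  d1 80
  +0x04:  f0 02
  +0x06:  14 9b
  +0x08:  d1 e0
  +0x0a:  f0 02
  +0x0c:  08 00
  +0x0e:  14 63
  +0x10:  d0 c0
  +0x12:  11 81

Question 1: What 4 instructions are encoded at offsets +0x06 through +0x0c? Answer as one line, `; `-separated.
addi R4, $155; minus R1, R7; bl $2; nop

+0x06: 14 9b ⇒ word 0x149b (big)
  top 5b → 0x2 → addi [RI]
  [10:8] rd=4 = R4
  [7:0] imm=155 = $155
+0x08: d1 e0 ⇒ word 0xd1e0 (big)
  top 5b → 0x1a → minus [RR]
  [10:8] rd=1 = R1
  [7:5] rs=7 = R7
+0x0a: f0 02 ⇒ word 0xf002 (big)
  top 5b → 0x1e → bl [J]
  [10:0] imm=2 = $2
+0x0c: 08 00 ⇒ word 0x0800 (big)
  top 5b → 0x1 → nop [N]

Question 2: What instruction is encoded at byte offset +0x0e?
addi R4, $99

@+0e  big-endian(14 63) = 0x1463
  op=0x1463>>11=0x2 ⇒ addi (RI)
  rd@[10:8]=0x4 ⇒ R4
  imm@[7:0]=0x63 ⇒ $99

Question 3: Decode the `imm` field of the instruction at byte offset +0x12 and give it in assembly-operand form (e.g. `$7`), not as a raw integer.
[12] 11 81 → 0x1181
  opcode bits[15:11]=0x2: addi/RI
  [10:8] rd=1 = R1
  [7:0] imm=129 = $129

$129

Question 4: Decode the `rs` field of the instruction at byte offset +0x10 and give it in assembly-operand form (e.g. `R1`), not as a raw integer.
[10] d0 c0 → 0xd0c0
  opcode bits[15:11]=0x1a: minus/RR
  rd: (w>>8)&0x7=0x0 → R0
  rs: (w>>5)&0x7=0x6 → R6

R6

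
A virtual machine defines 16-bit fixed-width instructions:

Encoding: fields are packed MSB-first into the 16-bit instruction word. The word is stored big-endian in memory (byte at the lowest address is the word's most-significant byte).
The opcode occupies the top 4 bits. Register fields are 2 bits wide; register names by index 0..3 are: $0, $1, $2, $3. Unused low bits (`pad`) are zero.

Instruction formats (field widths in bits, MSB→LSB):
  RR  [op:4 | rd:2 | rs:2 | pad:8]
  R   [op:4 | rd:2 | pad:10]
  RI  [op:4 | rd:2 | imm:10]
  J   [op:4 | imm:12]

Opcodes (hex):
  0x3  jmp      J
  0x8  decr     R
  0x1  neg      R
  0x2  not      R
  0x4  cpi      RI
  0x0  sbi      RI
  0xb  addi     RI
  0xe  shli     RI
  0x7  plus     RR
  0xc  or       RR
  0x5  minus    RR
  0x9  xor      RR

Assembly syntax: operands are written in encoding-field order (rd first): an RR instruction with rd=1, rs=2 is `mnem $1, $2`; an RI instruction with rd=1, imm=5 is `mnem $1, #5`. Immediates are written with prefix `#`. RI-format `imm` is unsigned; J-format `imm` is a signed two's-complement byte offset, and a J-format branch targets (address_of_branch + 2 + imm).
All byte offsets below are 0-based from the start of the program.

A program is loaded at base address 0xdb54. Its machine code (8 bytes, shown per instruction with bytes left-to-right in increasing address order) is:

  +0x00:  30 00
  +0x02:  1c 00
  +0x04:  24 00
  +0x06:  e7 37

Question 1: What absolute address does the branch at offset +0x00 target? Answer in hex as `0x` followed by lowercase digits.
@+00  big-endian(30 00) = 0x3000
  op=0x3000>>12=0x3 ⇒ jmp (J)
  imm@[11:0]=0x0 ⇒ #0
  target = base 0xdb54 + off 0x00 + 2 + imm 0 = 0xdb56

0xdb56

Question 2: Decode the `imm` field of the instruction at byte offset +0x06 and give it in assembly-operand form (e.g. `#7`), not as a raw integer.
[06] e7 37 → 0xe737
  top 4b → 0xe → shli [RI]
  rd@[11:10]=0x1 ⇒ $1
  imm@[9:0]=0x337 ⇒ #823

#823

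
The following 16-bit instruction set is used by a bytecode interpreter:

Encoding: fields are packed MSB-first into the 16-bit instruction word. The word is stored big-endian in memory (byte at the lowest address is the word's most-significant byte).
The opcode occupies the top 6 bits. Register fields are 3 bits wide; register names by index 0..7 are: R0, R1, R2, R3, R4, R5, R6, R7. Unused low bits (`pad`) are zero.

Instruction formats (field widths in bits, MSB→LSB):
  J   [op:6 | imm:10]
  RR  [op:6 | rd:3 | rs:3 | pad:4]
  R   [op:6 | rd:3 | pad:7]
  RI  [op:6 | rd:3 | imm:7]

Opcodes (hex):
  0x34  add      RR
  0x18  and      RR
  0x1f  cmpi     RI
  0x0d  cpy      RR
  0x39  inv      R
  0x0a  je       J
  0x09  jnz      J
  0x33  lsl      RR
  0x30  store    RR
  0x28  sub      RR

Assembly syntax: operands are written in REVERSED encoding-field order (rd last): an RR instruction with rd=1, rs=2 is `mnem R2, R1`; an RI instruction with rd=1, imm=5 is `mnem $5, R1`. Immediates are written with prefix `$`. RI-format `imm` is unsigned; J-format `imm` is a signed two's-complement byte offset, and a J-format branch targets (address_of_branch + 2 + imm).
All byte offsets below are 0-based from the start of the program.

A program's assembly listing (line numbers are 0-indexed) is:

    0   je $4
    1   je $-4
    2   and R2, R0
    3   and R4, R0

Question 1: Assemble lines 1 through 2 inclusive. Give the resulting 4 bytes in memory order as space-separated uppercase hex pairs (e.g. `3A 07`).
2B FC 60 20

L1: je op=0xa:6|imm=-4:10 ⇒ 0x2bfc ⇒ big 2b fc
L2: and op=0x18:6|rd=0:3|rs=2:3|pad=0:4 ⇒ 0x6020 ⇒ big 60 20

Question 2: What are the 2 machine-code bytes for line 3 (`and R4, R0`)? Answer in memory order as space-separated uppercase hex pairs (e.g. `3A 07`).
60 40

L3: and op=0x18:6|rd=0:3|rs=4:3|pad=0:4 ⇒ 0x6040 ⇒ big 60 40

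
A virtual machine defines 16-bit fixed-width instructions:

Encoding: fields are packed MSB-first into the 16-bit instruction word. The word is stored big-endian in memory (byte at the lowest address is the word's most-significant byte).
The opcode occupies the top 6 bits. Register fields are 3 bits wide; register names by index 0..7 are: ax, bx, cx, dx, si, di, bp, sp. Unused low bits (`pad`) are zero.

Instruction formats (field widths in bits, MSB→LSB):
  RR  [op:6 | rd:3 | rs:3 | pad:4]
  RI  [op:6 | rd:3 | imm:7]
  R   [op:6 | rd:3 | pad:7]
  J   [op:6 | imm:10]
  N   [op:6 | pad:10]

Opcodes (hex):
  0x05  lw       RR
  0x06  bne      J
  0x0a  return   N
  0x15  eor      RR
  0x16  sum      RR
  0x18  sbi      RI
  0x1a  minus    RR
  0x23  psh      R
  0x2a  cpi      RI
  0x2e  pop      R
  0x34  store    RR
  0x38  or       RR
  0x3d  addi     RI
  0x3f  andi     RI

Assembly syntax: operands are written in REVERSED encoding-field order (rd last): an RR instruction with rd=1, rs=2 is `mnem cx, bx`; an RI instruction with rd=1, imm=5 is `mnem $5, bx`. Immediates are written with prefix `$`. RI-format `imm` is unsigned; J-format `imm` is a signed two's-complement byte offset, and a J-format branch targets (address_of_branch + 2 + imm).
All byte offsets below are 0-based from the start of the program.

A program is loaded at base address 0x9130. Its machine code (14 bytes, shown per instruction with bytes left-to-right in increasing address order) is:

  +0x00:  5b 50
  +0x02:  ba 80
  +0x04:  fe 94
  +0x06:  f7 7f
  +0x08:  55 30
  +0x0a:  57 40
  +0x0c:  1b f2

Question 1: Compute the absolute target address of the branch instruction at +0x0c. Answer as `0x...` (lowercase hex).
[0c] 1b f2 → 0x1bf2
  op=0x1bf2>>10=0x6 ⇒ bne (J)
  [9:0] imm=1010 (s10→-14) = $-14
  target = base 0x9130 + off 0x0c + 2 + imm -14 = 0x9130

0x9130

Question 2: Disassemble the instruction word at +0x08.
[08] 55 30 → 0x5530
  top 6b → 0x15 → eor [RR]
  rd: (w>>7)&0x7=0x2 → cx
  rs: (w>>4)&0x7=0x3 → dx

eor dx, cx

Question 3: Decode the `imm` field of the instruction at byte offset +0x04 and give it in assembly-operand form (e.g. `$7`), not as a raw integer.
$20

+0x04: fe 94 ⇒ word 0xfe94 (big)
  op=0xfe94>>10=0x3f ⇒ andi (RI)
  [9:7] rd=5 = di
  [6:0] imm=20 = $20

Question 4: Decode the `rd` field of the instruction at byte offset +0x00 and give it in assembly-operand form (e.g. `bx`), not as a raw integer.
bp

[00] 5b 50 → 0x5b50
  op=0x5b50>>10=0x16 ⇒ sum (RR)
  [9:7] rd=6 = bp
  [6:4] rs=5 = di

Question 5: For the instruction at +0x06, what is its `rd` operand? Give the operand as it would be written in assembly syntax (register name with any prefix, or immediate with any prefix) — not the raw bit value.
[06] f7 7f → 0xf77f
  top 6b → 0x3d → addi [RI]
  rd@[9:7]=0x6 ⇒ bp
  imm@[6:0]=0x7f ⇒ $127

bp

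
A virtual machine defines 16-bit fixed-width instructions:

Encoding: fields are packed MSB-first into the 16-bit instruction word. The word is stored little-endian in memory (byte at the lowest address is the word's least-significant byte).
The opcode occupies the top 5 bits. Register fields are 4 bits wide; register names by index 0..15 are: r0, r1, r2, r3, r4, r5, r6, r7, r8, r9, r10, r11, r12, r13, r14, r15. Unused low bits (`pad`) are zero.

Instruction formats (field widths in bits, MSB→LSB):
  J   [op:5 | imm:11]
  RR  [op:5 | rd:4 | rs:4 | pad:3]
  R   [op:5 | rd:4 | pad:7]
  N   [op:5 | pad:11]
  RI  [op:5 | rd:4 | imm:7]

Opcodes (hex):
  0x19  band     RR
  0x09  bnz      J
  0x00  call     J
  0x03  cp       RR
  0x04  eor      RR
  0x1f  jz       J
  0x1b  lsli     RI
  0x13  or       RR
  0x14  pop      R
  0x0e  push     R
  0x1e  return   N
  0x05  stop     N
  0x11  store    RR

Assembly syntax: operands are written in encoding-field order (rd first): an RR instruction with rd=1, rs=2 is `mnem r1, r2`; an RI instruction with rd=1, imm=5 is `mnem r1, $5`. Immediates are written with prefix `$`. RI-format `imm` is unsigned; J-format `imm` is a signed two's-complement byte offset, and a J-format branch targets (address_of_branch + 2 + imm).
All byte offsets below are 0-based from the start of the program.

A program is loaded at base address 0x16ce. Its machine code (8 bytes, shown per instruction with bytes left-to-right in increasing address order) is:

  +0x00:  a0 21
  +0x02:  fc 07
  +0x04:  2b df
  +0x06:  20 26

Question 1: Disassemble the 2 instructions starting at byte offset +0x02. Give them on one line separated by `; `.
call $-4; lsli r14, $43

off 0x02: read fc 07 as little → 0x07fc
  opcode bits[15:11]=0x0: call/J
  imm@[10:0]=0x7fc (s11→-4) ⇒ $-4
off 0x04: read 2b df as little → 0xdf2b
  opcode bits[15:11]=0x1b: lsli/RI
  rd@[10:7]=0xe ⇒ r14
  imm@[6:0]=0x2b ⇒ $43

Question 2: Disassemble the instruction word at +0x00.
eor r3, r4

[00] a0 21 → 0x21a0
  top 5b → 0x4 → eor [RR]
  rd@[10:7]=0x3 ⇒ r3
  rs@[6:3]=0x4 ⇒ r4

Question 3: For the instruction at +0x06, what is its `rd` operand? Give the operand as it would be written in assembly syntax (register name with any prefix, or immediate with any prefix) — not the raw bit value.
@+06  little-endian(20 26) = 0x2620
  top 5b → 0x4 → eor [RR]
  [10:7] rd=12 = r12
  [6:3] rs=4 = r4

r12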